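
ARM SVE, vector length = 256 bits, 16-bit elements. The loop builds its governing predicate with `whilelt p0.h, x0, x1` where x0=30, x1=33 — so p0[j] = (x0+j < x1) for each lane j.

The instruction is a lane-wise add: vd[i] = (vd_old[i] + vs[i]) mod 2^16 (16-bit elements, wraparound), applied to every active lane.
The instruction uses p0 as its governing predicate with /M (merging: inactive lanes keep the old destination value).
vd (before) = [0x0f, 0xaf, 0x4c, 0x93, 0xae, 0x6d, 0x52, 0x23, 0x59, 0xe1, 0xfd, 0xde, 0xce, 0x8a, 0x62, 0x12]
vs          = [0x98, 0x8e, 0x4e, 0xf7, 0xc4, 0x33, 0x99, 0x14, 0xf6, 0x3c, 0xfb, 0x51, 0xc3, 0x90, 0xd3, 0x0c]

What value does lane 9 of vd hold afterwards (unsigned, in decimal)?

256-bit reg / 16-bit elem → 16 lanes
active while 30+j < 33, i.e. j ∈ [0,3) capped at 16 ⇒ 3
vd[0] add(0x0f,0x98) -> 0xa7
vd[1] add(0xaf,0x8e) -> 0x13d
vd[2] add(0x4c,0x4e) -> 0x9a
vd[3] tail/keep -> 0x93
vd[4] tail/keep -> 0xae
vd[5] tail/keep -> 0x6d
vd[6] tail/keep -> 0x52
vd[7] tail/keep -> 0x23
vd[8] tail/keep -> 0x59
vd[9] tail/keep -> 0xe1
vd[10] tail/keep -> 0xfd
vd[11] tail/keep -> 0xde
vd[12] tail/keep -> 0xce
vd[13] tail/keep -> 0x8a
vd[14] tail/keep -> 0x62
vd[15] tail/keep -> 0x12

vd[9] = 225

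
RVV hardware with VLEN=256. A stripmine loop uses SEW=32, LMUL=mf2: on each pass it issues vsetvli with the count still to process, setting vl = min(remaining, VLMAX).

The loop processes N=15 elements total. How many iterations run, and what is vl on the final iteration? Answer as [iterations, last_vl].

[iterations, last_vl] = [4, 3]

VLMAX = VLEN×LMUL/SEW = 256×1/2/32 = 4
iterations = ceil(15/4) = 4; final-pass vl = 3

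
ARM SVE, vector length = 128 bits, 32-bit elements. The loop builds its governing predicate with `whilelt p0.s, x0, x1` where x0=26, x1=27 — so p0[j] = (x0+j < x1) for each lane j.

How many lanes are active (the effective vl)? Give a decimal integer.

vl = 1

128-bit reg / 32-bit elem → 4 lanes
whilelt: lane j active iff 26+j < 27 → j < 1 → 1 active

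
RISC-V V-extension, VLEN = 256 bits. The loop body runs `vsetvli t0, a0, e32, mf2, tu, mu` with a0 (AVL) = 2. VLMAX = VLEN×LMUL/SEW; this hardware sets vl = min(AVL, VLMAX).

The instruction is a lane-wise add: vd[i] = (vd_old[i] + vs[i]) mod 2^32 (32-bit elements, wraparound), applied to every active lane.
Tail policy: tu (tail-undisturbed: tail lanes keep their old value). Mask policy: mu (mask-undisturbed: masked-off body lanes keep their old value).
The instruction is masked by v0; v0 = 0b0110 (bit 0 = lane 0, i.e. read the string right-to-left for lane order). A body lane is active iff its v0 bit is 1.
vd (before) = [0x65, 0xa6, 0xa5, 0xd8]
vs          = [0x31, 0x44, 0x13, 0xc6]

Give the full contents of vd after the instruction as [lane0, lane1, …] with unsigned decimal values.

vd = [101, 234, 165, 216]

VLMAX = VLEN×LMUL/SEW = 256×1/2/32 = 4
vl ← min(2, 4) = 2
lane  0: mask-off/keep ⇒ 0x65
lane  1: add(0xa6,0x44) ⇒ 0xea
lane  2: tail/keep ⇒ 0xa5
lane  3: tail/keep ⇒ 0xd8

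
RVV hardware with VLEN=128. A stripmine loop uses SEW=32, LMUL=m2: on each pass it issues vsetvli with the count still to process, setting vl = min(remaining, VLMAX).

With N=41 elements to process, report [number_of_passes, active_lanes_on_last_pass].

VLMAX = VLEN×LMUL/SEW = 128×2/32 = 8
41 elements at 8/iter → 6 passes, remainder 1 on the last

[iterations, last_vl] = [6, 1]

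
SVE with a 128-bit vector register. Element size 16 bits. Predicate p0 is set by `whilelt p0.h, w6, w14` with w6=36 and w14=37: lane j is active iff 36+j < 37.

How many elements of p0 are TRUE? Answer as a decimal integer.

vl = 1

register lanes = 128/16 = 8
whilelt: lane j active iff 36+j < 37 → j < 1 → 1 active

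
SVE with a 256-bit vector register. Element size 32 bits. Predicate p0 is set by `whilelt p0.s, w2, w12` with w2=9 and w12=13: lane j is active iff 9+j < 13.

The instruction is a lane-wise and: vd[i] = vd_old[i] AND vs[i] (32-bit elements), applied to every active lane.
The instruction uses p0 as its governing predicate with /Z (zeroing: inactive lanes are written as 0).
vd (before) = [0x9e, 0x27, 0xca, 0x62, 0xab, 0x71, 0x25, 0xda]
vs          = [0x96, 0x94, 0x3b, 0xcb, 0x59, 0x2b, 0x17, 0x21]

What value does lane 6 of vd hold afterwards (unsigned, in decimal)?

register lanes = 256/32 = 8
whilelt: lane j active iff 9+j < 13 → j < 4 → 4 active
[0] and(0x9e,0x96) = 0x96
[1] and(0x27,0x94) = 0x04
[2] and(0xca,0x3b) = 0x0a
[3] and(0x62,0xcb) = 0x42
[4] tail/zero = 0x00
[5] tail/zero = 0x00
[6] tail/zero = 0x00
[7] tail/zero = 0x00

vd[6] = 0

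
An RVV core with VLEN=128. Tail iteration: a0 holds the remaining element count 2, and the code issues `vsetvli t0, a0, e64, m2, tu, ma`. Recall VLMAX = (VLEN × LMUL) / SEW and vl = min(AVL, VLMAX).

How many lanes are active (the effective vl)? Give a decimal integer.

VLMAX = VLEN×LMUL/SEW = 128×2/64 = 4
vl = min(AVL, VLMAX) = min(2, 4) = 2

vl = 2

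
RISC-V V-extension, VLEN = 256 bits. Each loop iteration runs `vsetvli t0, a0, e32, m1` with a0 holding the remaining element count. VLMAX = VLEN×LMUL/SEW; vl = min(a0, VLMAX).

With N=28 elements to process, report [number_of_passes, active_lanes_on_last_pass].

VLMAX = (256 × 1) / 32 = 8 lanes
iterations = ceil(28/8) = 4; final-pass vl = 4

[iterations, last_vl] = [4, 4]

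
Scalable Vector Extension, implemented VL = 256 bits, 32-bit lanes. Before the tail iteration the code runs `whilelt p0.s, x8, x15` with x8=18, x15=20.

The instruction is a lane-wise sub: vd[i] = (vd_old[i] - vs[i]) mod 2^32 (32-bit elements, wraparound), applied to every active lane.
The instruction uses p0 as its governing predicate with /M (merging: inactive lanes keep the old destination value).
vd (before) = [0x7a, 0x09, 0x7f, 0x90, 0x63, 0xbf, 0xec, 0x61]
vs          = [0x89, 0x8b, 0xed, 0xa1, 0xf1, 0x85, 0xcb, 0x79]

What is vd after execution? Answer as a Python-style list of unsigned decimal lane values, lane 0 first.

vd = [4294967281, 4294967166, 127, 144, 99, 191, 236, 97]

256-bit reg / 32-bit elem → 8 lanes
p0[j] = (18+j < 20); true for j=0..1 → 2 lanes set
[0] sub(0x7a,0x89) = 0xfffffff1
[1] sub(0x09,0x8b) = 0xffffff7e
[2] tail/keep = 0x7f
[3] tail/keep = 0x90
[4] tail/keep = 0x63
[5] tail/keep = 0xbf
[6] tail/keep = 0xec
[7] tail/keep = 0x61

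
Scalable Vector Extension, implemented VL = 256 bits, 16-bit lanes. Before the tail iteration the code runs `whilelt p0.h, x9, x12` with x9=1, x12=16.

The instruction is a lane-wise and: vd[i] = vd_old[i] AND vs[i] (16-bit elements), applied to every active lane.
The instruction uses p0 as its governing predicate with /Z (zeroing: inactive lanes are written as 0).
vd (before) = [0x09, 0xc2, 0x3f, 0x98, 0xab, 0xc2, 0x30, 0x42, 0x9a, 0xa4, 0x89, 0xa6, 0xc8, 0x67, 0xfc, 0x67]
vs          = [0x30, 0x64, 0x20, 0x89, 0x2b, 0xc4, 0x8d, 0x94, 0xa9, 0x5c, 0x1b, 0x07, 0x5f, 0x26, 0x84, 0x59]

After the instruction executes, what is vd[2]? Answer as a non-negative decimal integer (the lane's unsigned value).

vd[2] = 32

lane count: 256 div 16 = 16
active while 1+j < 16, i.e. j ∈ [0,15) capped at 16 ⇒ 15
lane  0: and(0x09,0x30) ⇒ 0x00
lane  1: and(0xc2,0x64) ⇒ 0x40
lane  2: and(0x3f,0x20) ⇒ 0x20
lane  3: and(0x98,0x89) ⇒ 0x88
lane  4: and(0xab,0x2b) ⇒ 0x2b
lane  5: and(0xc2,0xc4) ⇒ 0xc0
lane  6: and(0x30,0x8d) ⇒ 0x00
lane  7: and(0x42,0x94) ⇒ 0x00
lane  8: and(0x9a,0xa9) ⇒ 0x88
lane  9: and(0xa4,0x5c) ⇒ 0x04
lane 10: and(0x89,0x1b) ⇒ 0x09
lane 11: and(0xa6,0x07) ⇒ 0x06
lane 12: and(0xc8,0x5f) ⇒ 0x48
lane 13: and(0x67,0x26) ⇒ 0x26
lane 14: and(0xfc,0x84) ⇒ 0x84
lane 15: tail/zero ⇒ 0x00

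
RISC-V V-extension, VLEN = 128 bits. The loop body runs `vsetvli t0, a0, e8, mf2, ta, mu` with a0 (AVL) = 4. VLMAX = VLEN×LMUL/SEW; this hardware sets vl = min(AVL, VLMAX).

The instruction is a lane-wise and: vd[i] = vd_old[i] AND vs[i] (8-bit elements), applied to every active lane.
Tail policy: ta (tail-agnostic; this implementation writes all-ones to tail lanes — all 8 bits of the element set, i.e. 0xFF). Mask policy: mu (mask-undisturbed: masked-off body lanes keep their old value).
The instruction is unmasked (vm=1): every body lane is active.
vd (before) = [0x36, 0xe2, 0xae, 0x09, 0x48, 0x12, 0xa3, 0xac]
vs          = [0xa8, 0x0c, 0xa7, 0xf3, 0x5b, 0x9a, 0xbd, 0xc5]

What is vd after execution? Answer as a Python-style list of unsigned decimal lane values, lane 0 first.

vd = [32, 0, 166, 1, 255, 255, 255, 255]

VLMAX = (128 × 1/2) / 8 = 8 lanes
AVL=4 ≤ VLMAX=8, so vl = 4
lane  0: and(0x36,0xa8) ⇒ 0x20
lane  1: and(0xe2,0x0c) ⇒ 0x00
lane  2: and(0xae,0xa7) ⇒ 0xa6
lane  3: and(0x09,0xf3) ⇒ 0x01
lane  4: tail/ones ⇒ 0xff
lane  5: tail/ones ⇒ 0xff
lane  6: tail/ones ⇒ 0xff
lane  7: tail/ones ⇒ 0xff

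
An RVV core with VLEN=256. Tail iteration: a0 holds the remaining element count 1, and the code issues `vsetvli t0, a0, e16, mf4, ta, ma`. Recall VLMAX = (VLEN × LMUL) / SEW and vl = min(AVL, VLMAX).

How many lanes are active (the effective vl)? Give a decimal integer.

vl = 1

VLMAX = VLEN×LMUL/SEW = 256×1/4/16 = 4
vl ← min(1, 4) = 1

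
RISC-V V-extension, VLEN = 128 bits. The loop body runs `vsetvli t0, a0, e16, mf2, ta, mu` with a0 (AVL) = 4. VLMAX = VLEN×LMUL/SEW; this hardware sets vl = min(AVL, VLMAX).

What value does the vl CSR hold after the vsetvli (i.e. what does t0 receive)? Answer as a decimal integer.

VLMAX = (128 × 1/2) / 16 = 4 lanes
AVL=4 ≤ VLMAX=4, so vl = 4

vl = 4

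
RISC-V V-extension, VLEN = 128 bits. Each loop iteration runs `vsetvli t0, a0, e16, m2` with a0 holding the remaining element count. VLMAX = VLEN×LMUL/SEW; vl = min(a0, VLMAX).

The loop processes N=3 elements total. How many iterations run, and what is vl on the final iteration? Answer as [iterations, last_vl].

VLMAX = VLEN×LMUL/SEW = 128×2/16 = 16
iterations = ceil(3/16) = 1; final-pass vl = 3

[iterations, last_vl] = [1, 3]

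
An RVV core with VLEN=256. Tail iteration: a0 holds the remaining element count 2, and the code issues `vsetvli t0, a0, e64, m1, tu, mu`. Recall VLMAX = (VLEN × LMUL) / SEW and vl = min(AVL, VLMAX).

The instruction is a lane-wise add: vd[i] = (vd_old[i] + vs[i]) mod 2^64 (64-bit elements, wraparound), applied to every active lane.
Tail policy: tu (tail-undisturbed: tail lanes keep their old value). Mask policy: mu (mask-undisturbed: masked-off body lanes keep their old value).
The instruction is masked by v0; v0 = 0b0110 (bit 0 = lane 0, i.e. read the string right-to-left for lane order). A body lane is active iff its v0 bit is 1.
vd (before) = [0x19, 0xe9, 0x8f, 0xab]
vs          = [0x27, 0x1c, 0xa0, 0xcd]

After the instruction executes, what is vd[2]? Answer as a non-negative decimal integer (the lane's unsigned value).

vd[2] = 143

VLMAX = VLEN×LMUL/SEW = 256×1/64 = 4
AVL=2 ≤ VLMAX=4, so vl = 2
  i=0: mask-off/keep → 25
  i=1: add(0xe9,0x1c) → 261
  i=2: tail/keep → 143
  i=3: tail/keep → 171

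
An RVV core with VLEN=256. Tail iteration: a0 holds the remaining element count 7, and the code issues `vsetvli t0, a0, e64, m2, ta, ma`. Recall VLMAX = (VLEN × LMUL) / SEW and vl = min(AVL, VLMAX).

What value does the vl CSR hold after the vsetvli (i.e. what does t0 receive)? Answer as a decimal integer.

vl = 7

lanes per group: 256·2/64 = 8
AVL=7 ≤ VLMAX=8, so vl = 7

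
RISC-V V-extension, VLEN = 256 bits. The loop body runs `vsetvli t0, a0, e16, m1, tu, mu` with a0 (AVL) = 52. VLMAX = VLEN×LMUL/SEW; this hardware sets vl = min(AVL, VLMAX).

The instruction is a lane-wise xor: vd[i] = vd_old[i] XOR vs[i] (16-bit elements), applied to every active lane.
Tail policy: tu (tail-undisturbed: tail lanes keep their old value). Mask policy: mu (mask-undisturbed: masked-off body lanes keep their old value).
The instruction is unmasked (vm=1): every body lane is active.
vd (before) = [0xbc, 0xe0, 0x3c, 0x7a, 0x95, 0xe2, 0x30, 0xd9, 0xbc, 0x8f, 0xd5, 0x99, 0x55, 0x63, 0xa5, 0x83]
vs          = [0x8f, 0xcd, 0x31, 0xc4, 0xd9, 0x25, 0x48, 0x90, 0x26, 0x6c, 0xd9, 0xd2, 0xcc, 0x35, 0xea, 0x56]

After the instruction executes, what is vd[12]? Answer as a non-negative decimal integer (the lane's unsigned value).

VLMAX = VLEN×LMUL/SEW = 256×1/16 = 16
vl = min(AVL, VLMAX) = min(52, 16) = 16
[0] xor(0xbc,0x8f) = 0x33
[1] xor(0xe0,0xcd) = 0x2d
[2] xor(0x3c,0x31) = 0x0d
[3] xor(0x7a,0xc4) = 0xbe
[4] xor(0x95,0xd9) = 0x4c
[5] xor(0xe2,0x25) = 0xc7
[6] xor(0x30,0x48) = 0x78
[7] xor(0xd9,0x90) = 0x49
[8] xor(0xbc,0x26) = 0x9a
[9] xor(0x8f,0x6c) = 0xe3
[10] xor(0xd5,0xd9) = 0x0c
[11] xor(0x99,0xd2) = 0x4b
[12] xor(0x55,0xcc) = 0x99
[13] xor(0x63,0x35) = 0x56
[14] xor(0xa5,0xea) = 0x4f
[15] xor(0x83,0x56) = 0xd5

vd[12] = 153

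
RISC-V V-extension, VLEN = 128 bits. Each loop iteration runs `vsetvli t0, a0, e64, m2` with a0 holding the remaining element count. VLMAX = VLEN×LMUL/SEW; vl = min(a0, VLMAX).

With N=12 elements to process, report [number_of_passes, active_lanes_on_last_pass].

[iterations, last_vl] = [3, 4]

lanes per group: 128·2/64 = 4
12 elements at 4/iter → 3 passes, remainder 4 on the last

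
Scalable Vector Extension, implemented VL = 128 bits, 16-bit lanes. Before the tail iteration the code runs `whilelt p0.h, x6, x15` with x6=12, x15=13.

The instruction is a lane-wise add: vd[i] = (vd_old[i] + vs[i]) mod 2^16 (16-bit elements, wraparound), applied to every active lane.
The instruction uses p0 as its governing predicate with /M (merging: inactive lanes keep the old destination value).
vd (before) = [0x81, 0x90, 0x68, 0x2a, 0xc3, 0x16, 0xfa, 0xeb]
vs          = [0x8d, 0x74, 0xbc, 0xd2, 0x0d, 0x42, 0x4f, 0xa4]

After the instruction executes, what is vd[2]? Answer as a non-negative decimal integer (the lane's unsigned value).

register lanes = 128/16 = 8
whilelt: lane j active iff 12+j < 13 → j < 1 → 1 active
vd[0] add(0x81,0x8d) -> 0x10e
vd[1] tail/keep -> 0x90
vd[2] tail/keep -> 0x68
vd[3] tail/keep -> 0x2a
vd[4] tail/keep -> 0xc3
vd[5] tail/keep -> 0x16
vd[6] tail/keep -> 0xfa
vd[7] tail/keep -> 0xeb

vd[2] = 104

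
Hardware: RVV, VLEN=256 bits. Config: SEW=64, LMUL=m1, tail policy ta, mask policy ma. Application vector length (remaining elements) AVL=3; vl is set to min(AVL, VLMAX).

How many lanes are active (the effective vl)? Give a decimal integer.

vl = 3

VLMAX = VLEN×LMUL/SEW = 256×1/64 = 4
AVL=3 ≤ VLMAX=4, so vl = 3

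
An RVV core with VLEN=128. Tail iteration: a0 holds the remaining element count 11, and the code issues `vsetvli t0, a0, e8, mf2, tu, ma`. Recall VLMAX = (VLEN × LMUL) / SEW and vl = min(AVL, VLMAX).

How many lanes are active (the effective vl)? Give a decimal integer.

vl = 8

VLMAX = VLEN×LMUL/SEW = 128×1/2/8 = 8
vl = min(AVL, VLMAX) = min(11, 8) = 8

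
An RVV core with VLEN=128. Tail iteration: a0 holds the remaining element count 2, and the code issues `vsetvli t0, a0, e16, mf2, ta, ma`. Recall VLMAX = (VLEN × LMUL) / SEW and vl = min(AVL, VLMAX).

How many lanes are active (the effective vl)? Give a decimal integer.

vl = 2

VLMAX = (128 × 1/2) / 16 = 4 lanes
vl = min(AVL, VLMAX) = min(2, 4) = 2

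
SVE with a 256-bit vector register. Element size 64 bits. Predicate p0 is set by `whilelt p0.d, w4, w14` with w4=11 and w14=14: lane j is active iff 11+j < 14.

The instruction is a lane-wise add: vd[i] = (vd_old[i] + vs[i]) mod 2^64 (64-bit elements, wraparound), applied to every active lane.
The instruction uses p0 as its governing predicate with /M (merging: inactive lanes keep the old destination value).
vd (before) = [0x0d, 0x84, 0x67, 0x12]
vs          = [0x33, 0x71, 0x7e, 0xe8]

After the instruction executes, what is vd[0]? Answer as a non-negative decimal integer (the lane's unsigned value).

vd[0] = 64

lane count: 256 div 64 = 4
active while 11+j < 14, i.e. j ∈ [0,3) capped at 4 ⇒ 3
[0] add(0x0d,0x33) = 0x40
[1] add(0x84,0x71) = 0xf5
[2] add(0x67,0x7e) = 0xe5
[3] tail/keep = 0x12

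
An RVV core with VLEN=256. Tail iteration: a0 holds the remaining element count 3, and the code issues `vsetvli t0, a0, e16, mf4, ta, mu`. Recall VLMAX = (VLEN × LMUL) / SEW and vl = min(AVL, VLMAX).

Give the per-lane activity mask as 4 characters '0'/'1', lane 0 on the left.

predicate = 1110

lanes per group: 256·1/4/16 = 4
vl ← min(3, 4) = 3
bits (lane 0 leftmost): 1110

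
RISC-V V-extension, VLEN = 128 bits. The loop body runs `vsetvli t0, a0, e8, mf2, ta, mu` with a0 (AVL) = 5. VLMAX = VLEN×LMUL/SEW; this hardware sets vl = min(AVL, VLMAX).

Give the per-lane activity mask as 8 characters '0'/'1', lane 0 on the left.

predicate = 11111000

VLMAX = VLEN×LMUL/SEW = 128×1/2/8 = 8
AVL=5 ≤ VLMAX=8, so vl = 5
bits (lane 0 leftmost): 11111000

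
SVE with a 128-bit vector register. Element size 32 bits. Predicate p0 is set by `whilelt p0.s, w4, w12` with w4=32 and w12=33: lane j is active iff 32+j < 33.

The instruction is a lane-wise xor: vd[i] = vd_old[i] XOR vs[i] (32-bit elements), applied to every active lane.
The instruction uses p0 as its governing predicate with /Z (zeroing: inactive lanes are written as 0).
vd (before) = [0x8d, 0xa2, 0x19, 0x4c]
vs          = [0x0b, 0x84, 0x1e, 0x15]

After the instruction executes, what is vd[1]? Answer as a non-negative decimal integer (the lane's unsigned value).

vd[1] = 0

register lanes = 128/32 = 4
active while 32+j < 33, i.e. j ∈ [0,1) capped at 4 ⇒ 1
vd[0] xor(0x8d,0x0b) -> 0x86
vd[1] tail/zero -> 0x00
vd[2] tail/zero -> 0x00
vd[3] tail/zero -> 0x00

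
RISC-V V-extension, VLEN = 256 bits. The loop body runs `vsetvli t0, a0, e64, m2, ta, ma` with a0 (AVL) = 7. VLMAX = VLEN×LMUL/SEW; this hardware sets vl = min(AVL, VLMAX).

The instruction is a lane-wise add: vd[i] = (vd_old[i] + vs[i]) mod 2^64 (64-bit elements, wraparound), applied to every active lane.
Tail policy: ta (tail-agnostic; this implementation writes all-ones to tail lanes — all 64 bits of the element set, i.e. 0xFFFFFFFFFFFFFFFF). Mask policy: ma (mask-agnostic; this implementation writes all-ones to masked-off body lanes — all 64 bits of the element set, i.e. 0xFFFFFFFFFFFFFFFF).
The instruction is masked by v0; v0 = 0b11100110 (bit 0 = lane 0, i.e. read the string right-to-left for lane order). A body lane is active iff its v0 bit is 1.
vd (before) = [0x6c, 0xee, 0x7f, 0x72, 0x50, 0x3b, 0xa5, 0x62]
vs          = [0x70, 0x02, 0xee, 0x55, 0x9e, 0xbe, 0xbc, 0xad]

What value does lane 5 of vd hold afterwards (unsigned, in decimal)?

vd[5] = 249

lanes per group: 256·2/64 = 8
vl = min(AVL, VLMAX) = min(7, 8) = 7
lane  0: mask-off/ones ⇒ 0xffffffffffffffff
lane  1: add(0xee,0x02) ⇒ 0xf0
lane  2: add(0x7f,0xee) ⇒ 0x16d
lane  3: mask-off/ones ⇒ 0xffffffffffffffff
lane  4: mask-off/ones ⇒ 0xffffffffffffffff
lane  5: add(0x3b,0xbe) ⇒ 0xf9
lane  6: add(0xa5,0xbc) ⇒ 0x161
lane  7: tail/ones ⇒ 0xffffffffffffffff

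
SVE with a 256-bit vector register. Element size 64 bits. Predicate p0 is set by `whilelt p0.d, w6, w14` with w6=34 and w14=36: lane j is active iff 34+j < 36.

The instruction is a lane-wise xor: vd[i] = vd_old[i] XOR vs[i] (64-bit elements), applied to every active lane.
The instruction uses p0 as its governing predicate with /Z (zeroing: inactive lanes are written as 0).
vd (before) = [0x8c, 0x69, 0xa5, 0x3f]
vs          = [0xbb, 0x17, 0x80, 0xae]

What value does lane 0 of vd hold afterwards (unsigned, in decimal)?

lane count: 256 div 64 = 4
p0[j] = (34+j < 36); true for j=0..1 → 2 lanes set
  i=0: xor(0x8c,0xbb) → 55
  i=1: xor(0x69,0x17) → 126
  i=2: tail/zero → 0
  i=3: tail/zero → 0

vd[0] = 55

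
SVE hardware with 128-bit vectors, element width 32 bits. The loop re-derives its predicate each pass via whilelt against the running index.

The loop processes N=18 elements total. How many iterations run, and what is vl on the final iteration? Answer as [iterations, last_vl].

register lanes = 128/32 = 4
N=18: ⌈18/4⌉ = 5 iters; last vl = 18 − 4×4 = 2

[iterations, last_vl] = [5, 2]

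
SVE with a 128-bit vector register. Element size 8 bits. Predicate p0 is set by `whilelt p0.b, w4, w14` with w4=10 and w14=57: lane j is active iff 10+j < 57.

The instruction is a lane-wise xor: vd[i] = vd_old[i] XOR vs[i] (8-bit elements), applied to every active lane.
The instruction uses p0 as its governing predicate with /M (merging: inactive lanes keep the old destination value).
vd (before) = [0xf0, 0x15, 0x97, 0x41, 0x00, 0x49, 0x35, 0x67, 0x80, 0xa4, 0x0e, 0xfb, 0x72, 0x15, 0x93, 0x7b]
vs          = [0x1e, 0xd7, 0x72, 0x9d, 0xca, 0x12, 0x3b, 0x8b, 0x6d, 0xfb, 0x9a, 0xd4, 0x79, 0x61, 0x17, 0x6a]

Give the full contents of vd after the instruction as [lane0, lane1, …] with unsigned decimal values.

register lanes = 128/8 = 16
p0[j] = (10+j < 57); true for j=0..15 → 16 lanes set
  i=0: xor(0xf0,0x1e) → 238
  i=1: xor(0x15,0xd7) → 194
  i=2: xor(0x97,0x72) → 229
  i=3: xor(0x41,0x9d) → 220
  i=4: xor(0x00,0xca) → 202
  i=5: xor(0x49,0x12) → 91
  i=6: xor(0x35,0x3b) → 14
  i=7: xor(0x67,0x8b) → 236
  i=8: xor(0x80,0x6d) → 237
  i=9: xor(0xa4,0xfb) → 95
  i=10: xor(0x0e,0x9a) → 148
  i=11: xor(0xfb,0xd4) → 47
  i=12: xor(0x72,0x79) → 11
  i=13: xor(0x15,0x61) → 116
  i=14: xor(0x93,0x17) → 132
  i=15: xor(0x7b,0x6a) → 17

vd = [238, 194, 229, 220, 202, 91, 14, 236, 237, 95, 148, 47, 11, 116, 132, 17]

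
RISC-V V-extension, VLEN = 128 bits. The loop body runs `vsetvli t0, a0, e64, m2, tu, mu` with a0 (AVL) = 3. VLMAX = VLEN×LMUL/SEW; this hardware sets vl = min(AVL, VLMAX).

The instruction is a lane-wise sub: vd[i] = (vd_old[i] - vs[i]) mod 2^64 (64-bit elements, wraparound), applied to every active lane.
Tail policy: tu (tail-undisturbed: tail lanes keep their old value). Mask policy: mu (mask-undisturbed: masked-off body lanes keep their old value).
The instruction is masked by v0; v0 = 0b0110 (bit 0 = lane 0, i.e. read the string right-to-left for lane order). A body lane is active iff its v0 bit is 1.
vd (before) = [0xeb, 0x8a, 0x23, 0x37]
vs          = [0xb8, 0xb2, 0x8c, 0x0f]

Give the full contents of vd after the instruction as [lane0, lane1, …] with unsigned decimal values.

vd = [235, 18446744073709551576, 18446744073709551511, 55]

VLMAX = (128 × 2) / 64 = 4 lanes
AVL=3 ≤ VLMAX=4, so vl = 3
vd[0] mask-off/keep -> 0xeb
vd[1] sub(0x8a,0xb2) -> 0xffffffffffffffd8
vd[2] sub(0x23,0x8c) -> 0xffffffffffffff97
vd[3] tail/keep -> 0x37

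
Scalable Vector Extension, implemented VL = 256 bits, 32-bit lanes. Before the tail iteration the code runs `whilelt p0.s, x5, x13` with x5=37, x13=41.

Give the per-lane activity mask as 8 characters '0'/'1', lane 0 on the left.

lane count: 256 div 32 = 8
whilelt: lane j active iff 37+j < 41 → j < 4 → 4 active
bits (lane 0 leftmost): 11110000

predicate = 11110000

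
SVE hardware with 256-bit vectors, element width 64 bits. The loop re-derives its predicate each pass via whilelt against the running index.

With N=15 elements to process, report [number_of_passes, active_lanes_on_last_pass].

register lanes = 256/64 = 4
N=15: ⌈15/4⌉ = 4 iters; last vl = 15 − 3×4 = 3

[iterations, last_vl] = [4, 3]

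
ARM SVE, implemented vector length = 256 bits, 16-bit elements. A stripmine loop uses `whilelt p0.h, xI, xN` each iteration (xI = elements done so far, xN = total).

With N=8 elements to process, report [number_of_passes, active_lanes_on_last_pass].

register lanes = 256/16 = 16
iterations = ceil(8/16) = 1; final-pass vl = 8

[iterations, last_vl] = [1, 8]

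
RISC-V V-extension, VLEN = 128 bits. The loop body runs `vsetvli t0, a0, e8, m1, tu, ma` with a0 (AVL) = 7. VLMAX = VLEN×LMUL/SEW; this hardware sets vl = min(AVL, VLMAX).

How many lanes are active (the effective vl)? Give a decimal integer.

vl = 7

lanes per group: 128·1/8 = 16
AVL=7 ≤ VLMAX=16, so vl = 7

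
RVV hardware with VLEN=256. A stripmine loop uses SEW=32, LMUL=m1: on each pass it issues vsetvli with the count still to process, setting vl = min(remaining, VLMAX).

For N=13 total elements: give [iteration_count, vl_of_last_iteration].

[iterations, last_vl] = [2, 5]

VLMAX = VLEN×LMUL/SEW = 256×1/32 = 8
iterations = ceil(13/8) = 2; final-pass vl = 5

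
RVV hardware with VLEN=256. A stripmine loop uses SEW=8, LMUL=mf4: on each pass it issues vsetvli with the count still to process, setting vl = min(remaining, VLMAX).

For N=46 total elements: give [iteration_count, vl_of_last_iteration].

[iterations, last_vl] = [6, 6]

VLMAX = (256 × 1/4) / 8 = 8 lanes
46 elements at 8/iter → 6 passes, remainder 6 on the last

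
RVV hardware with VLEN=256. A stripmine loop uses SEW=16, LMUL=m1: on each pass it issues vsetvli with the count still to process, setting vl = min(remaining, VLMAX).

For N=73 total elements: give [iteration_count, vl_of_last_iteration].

VLMAX = VLEN×LMUL/SEW = 256×1/16 = 16
N=73: ⌈73/16⌉ = 5 iters; last vl = 73 − 4×16 = 9

[iterations, last_vl] = [5, 9]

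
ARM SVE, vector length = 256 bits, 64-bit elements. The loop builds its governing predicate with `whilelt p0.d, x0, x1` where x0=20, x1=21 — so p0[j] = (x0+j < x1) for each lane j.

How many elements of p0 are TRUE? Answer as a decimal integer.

register lanes = 256/64 = 4
active while 20+j < 21, i.e. j ∈ [0,1) capped at 4 ⇒ 1

vl = 1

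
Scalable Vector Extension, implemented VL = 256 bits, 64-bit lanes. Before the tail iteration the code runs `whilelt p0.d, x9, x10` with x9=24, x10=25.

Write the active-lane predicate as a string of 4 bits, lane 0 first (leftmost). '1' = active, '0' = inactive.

predicate = 1000

256-bit reg / 64-bit elem → 4 lanes
p0[j] = (24+j < 25); true for j=0..0 → 1 lanes set
bits (lane 0 leftmost): 1000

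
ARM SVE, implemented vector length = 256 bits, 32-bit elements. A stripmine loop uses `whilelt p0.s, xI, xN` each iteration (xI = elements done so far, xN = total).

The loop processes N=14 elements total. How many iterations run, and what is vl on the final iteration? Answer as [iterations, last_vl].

[iterations, last_vl] = [2, 6]

register lanes = 256/32 = 8
N=14: ⌈14/8⌉ = 2 iters; last vl = 14 − 1×8 = 6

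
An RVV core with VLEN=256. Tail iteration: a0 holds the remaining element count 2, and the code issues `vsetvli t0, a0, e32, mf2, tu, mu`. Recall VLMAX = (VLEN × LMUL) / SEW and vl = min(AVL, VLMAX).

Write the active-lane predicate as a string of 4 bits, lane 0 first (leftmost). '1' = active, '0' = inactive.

predicate = 1100

VLMAX = VLEN×LMUL/SEW = 256×1/2/32 = 4
AVL=2 ≤ VLMAX=4, so vl = 2
bits (lane 0 leftmost): 1100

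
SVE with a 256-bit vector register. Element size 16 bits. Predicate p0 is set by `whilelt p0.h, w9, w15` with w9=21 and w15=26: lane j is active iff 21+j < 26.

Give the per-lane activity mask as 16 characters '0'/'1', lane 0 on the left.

lane count: 256 div 16 = 16
whilelt: lane j active iff 21+j < 26 → j < 5 → 5 active
bits (lane 0 leftmost): 1111100000000000

predicate = 1111100000000000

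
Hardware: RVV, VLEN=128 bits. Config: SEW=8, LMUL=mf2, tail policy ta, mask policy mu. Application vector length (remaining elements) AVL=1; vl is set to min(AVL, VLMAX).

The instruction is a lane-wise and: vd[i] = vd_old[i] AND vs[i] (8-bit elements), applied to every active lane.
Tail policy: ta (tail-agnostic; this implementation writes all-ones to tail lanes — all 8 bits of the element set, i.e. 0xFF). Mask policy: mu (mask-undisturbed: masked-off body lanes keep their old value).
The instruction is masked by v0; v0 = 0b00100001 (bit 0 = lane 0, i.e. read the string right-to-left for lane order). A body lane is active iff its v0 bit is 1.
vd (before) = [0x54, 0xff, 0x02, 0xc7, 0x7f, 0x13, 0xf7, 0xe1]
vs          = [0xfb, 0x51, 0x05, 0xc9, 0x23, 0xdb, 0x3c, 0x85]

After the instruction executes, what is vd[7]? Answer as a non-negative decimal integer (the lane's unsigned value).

VLMAX = (128 × 1/2) / 8 = 8 lanes
vl ← min(1, 8) = 1
  i=0: and(0x54,0xfb) → 80
  i=1: tail/ones → 255
  i=2: tail/ones → 255
  i=3: tail/ones → 255
  i=4: tail/ones → 255
  i=5: tail/ones → 255
  i=6: tail/ones → 255
  i=7: tail/ones → 255

vd[7] = 255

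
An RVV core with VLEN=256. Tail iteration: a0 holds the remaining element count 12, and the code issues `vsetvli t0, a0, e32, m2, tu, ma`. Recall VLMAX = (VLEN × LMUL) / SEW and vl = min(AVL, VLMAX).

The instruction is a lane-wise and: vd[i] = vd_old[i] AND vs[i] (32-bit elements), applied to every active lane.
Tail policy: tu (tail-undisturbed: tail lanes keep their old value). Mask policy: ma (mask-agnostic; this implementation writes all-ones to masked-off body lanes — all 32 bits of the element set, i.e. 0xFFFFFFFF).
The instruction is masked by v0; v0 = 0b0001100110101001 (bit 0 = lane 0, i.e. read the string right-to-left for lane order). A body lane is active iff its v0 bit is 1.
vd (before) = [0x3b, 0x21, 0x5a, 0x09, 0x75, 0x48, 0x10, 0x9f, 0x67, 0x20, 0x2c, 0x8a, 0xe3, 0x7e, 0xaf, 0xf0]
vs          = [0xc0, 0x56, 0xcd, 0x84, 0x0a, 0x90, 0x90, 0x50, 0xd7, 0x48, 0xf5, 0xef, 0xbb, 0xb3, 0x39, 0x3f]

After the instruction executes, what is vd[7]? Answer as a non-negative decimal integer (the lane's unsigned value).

vd[7] = 16

lanes per group: 256·2/32 = 16
AVL=12 ≤ VLMAX=16, so vl = 12
vd[0] and(0x3b,0xc0) -> 0x00
vd[1] mask-off/ones -> 0xffffffff
vd[2] mask-off/ones -> 0xffffffff
vd[3] and(0x09,0x84) -> 0x00
vd[4] mask-off/ones -> 0xffffffff
vd[5] and(0x48,0x90) -> 0x00
vd[6] mask-off/ones -> 0xffffffff
vd[7] and(0x9f,0x50) -> 0x10
vd[8] and(0x67,0xd7) -> 0x47
vd[9] mask-off/ones -> 0xffffffff
vd[10] mask-off/ones -> 0xffffffff
vd[11] and(0x8a,0xef) -> 0x8a
vd[12] tail/keep -> 0xe3
vd[13] tail/keep -> 0x7e
vd[14] tail/keep -> 0xaf
vd[15] tail/keep -> 0xf0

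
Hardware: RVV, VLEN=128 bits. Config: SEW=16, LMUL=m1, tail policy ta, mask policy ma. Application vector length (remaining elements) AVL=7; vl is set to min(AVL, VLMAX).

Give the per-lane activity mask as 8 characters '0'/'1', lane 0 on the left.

predicate = 11111110

lanes per group: 128·1/16 = 8
vl = min(AVL, VLMAX) = min(7, 8) = 7
bits (lane 0 leftmost): 11111110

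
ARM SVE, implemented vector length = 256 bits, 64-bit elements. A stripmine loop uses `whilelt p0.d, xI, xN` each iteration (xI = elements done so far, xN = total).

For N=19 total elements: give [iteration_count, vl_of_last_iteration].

[iterations, last_vl] = [5, 3]

256-bit reg / 64-bit elem → 4 lanes
19 elements at 4/iter → 5 passes, remainder 3 on the last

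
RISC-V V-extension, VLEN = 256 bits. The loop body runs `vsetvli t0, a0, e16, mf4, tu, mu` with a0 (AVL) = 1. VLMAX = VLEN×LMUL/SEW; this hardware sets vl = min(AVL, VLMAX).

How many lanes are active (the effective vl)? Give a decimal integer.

VLMAX = VLEN×LMUL/SEW = 256×1/4/16 = 4
vl ← min(1, 4) = 1

vl = 1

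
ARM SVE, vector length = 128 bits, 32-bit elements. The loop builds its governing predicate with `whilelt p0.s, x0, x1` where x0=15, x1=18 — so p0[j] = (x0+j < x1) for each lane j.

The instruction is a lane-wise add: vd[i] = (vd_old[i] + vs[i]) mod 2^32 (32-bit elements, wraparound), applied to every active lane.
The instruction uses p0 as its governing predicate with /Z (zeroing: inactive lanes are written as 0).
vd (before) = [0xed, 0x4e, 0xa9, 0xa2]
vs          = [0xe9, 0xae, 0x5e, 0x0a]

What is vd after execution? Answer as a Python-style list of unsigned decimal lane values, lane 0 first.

vd = [470, 252, 263, 0]

128-bit reg / 32-bit elem → 4 lanes
whilelt: lane j active iff 15+j < 18 → j < 3 → 3 active
lane  0: add(0xed,0xe9) ⇒ 0x1d6
lane  1: add(0x4e,0xae) ⇒ 0xfc
lane  2: add(0xa9,0x5e) ⇒ 0x107
lane  3: tail/zero ⇒ 0x00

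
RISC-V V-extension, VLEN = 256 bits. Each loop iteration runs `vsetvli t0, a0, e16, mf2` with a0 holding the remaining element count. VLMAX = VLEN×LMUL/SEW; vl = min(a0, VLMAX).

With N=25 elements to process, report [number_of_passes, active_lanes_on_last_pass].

VLMAX = VLEN×LMUL/SEW = 256×1/2/16 = 8
iterations = ceil(25/8) = 4; final-pass vl = 1

[iterations, last_vl] = [4, 1]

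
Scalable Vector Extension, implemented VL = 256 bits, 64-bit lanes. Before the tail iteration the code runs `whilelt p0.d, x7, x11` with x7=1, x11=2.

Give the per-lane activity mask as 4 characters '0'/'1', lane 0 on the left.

predicate = 1000

256-bit reg / 64-bit elem → 4 lanes
p0[j] = (1+j < 2); true for j=0..0 → 1 lanes set
bits (lane 0 leftmost): 1000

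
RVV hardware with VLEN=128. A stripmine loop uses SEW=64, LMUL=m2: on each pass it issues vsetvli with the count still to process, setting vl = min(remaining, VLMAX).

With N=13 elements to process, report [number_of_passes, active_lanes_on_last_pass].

[iterations, last_vl] = [4, 1]

lanes per group: 128·2/64 = 4
iterations = ceil(13/4) = 4; final-pass vl = 1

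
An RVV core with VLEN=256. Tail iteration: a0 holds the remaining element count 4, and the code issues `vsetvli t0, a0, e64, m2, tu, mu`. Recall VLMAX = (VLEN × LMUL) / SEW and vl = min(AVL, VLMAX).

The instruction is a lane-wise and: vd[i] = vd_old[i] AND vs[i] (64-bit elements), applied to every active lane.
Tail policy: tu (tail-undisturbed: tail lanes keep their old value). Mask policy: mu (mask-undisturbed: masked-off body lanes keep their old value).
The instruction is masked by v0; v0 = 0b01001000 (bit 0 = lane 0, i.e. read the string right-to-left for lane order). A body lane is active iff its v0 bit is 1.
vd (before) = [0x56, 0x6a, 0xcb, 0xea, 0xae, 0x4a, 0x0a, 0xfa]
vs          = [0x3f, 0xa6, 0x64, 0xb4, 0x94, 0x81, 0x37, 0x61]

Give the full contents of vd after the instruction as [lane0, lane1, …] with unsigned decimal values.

lanes per group: 256·2/64 = 8
vl ← min(4, 8) = 4
[0] mask-off/keep = 0x56
[1] mask-off/keep = 0x6a
[2] mask-off/keep = 0xcb
[3] and(0xea,0xb4) = 0xa0
[4] tail/keep = 0xae
[5] tail/keep = 0x4a
[6] tail/keep = 0x0a
[7] tail/keep = 0xfa

vd = [86, 106, 203, 160, 174, 74, 10, 250]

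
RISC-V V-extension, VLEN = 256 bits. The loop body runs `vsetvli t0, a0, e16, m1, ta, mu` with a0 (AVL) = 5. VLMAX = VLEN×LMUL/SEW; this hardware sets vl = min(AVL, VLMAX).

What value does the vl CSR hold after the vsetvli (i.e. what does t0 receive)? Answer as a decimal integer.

vl = 5

VLMAX = VLEN×LMUL/SEW = 256×1/16 = 16
AVL=5 ≤ VLMAX=16, so vl = 5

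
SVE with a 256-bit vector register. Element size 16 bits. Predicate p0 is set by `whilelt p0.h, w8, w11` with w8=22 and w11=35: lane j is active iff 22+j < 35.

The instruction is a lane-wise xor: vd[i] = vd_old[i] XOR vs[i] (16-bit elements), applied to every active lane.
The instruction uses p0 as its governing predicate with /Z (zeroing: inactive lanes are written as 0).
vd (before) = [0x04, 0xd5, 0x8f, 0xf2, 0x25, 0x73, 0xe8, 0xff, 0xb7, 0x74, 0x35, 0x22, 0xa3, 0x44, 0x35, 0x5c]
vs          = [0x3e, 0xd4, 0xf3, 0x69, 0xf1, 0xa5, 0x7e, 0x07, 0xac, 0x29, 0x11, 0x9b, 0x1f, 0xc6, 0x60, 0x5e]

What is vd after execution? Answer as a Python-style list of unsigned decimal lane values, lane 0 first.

register lanes = 256/16 = 16
whilelt: lane j active iff 22+j < 35 → j < 13 → 13 active
[0] xor(0x04,0x3e) = 0x3a
[1] xor(0xd5,0xd4) = 0x01
[2] xor(0x8f,0xf3) = 0x7c
[3] xor(0xf2,0x69) = 0x9b
[4] xor(0x25,0xf1) = 0xd4
[5] xor(0x73,0xa5) = 0xd6
[6] xor(0xe8,0x7e) = 0x96
[7] xor(0xff,0x07) = 0xf8
[8] xor(0xb7,0xac) = 0x1b
[9] xor(0x74,0x29) = 0x5d
[10] xor(0x35,0x11) = 0x24
[11] xor(0x22,0x9b) = 0xb9
[12] xor(0xa3,0x1f) = 0xbc
[13] tail/zero = 0x00
[14] tail/zero = 0x00
[15] tail/zero = 0x00

vd = [58, 1, 124, 155, 212, 214, 150, 248, 27, 93, 36, 185, 188, 0, 0, 0]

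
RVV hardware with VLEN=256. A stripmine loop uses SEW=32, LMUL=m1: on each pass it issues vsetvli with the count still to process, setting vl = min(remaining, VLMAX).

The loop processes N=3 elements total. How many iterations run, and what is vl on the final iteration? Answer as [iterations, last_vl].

[iterations, last_vl] = [1, 3]

VLMAX = VLEN×LMUL/SEW = 256×1/32 = 8
N=3: ⌈3/8⌉ = 1 iters; last vl = 3 − 0×8 = 3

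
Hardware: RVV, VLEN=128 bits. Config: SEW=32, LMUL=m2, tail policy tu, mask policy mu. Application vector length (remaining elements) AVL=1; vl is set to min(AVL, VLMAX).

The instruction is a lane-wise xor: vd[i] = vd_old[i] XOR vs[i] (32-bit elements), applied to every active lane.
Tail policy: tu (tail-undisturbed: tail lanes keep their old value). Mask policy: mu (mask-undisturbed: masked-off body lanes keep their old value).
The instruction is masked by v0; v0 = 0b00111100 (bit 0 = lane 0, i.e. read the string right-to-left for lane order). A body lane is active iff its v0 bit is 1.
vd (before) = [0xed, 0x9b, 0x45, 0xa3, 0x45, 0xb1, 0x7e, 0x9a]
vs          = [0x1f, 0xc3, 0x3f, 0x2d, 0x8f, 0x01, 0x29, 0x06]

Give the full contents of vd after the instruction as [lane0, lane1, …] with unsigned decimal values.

lanes per group: 128·2/32 = 8
AVL=1 ≤ VLMAX=8, so vl = 1
  i=0: mask-off/keep → 237
  i=1: tail/keep → 155
  i=2: tail/keep → 69
  i=3: tail/keep → 163
  i=4: tail/keep → 69
  i=5: tail/keep → 177
  i=6: tail/keep → 126
  i=7: tail/keep → 154

vd = [237, 155, 69, 163, 69, 177, 126, 154]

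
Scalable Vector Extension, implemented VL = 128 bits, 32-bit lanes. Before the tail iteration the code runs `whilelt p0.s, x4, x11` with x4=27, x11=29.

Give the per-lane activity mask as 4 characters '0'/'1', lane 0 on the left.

predicate = 1100

lane count: 128 div 32 = 4
p0[j] = (27+j < 29); true for j=0..1 → 2 lanes set
bits (lane 0 leftmost): 1100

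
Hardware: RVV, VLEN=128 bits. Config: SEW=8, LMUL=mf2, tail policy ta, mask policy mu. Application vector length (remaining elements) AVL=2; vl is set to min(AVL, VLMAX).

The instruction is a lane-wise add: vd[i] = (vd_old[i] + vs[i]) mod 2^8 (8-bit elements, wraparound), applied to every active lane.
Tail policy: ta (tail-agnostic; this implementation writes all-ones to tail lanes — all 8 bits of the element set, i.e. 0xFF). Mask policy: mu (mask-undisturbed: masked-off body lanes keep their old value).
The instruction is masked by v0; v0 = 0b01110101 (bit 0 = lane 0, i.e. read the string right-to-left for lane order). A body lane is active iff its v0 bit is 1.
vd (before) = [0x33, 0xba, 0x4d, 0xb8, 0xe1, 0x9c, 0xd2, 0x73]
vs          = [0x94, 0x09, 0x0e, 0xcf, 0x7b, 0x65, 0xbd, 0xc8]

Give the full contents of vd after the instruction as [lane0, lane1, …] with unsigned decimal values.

vd = [199, 186, 255, 255, 255, 255, 255, 255]

VLMAX = (128 × 1/2) / 8 = 8 lanes
AVL=2 ≤ VLMAX=8, so vl = 2
vd[0] add(0x33,0x94) -> 0xc7
vd[1] mask-off/keep -> 0xba
vd[2] tail/ones -> 0xff
vd[3] tail/ones -> 0xff
vd[4] tail/ones -> 0xff
vd[5] tail/ones -> 0xff
vd[6] tail/ones -> 0xff
vd[7] tail/ones -> 0xff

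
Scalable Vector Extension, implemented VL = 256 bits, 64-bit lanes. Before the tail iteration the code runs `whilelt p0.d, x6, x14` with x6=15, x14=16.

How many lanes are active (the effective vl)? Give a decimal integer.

register lanes = 256/64 = 4
p0[j] = (15+j < 16); true for j=0..0 → 1 lanes set

vl = 1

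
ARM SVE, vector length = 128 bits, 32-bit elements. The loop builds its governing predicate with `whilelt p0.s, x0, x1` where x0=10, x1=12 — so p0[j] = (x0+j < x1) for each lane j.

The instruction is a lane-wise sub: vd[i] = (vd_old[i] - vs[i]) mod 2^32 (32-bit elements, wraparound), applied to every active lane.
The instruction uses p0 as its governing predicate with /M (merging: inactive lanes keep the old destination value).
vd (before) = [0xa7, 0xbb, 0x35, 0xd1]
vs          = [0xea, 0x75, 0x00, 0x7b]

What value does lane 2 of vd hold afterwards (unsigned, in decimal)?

128-bit reg / 32-bit elem → 4 lanes
active while 10+j < 12, i.e. j ∈ [0,2) capped at 4 ⇒ 2
[0] sub(0xa7,0xea) = 0xffffffbd
[1] sub(0xbb,0x75) = 0x46
[2] tail/keep = 0x35
[3] tail/keep = 0xd1

vd[2] = 53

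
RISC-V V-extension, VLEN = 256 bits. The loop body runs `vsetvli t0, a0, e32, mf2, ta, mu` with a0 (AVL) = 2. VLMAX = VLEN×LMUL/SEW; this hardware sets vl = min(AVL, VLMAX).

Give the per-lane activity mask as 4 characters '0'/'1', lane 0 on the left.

predicate = 1100

lanes per group: 256·1/2/32 = 4
vl ← min(2, 4) = 2
bits (lane 0 leftmost): 1100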